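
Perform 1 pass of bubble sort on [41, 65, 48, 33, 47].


Initial: [41, 65, 48, 33, 47]
Pass 1: [41, 48, 33, 47, 65] (3 swaps)

After 1 pass: [41, 48, 33, 47, 65]


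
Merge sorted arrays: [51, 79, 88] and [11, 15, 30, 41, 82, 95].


Take 11 from B
Take 15 from B
Take 30 from B
Take 41 from B
Take 51 from A
Take 79 from A
Take 82 from B
Take 88 from A

Merged: [11, 15, 30, 41, 51, 79, 82, 88, 95]


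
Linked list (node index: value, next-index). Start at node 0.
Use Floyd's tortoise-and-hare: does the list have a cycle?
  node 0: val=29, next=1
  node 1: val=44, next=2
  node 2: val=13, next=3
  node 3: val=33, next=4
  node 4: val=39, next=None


Floyd's tortoise (slow, +1) and hare (fast, +2):
  init: slow=0, fast=0
  step 1: slow=1, fast=2
  step 2: slow=2, fast=4
  step 3: fast -> None, no cycle

Cycle: no


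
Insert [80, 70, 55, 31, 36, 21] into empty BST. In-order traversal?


Insert 80: root
Insert 70: L from 80
Insert 55: L from 80 -> L from 70
Insert 31: L from 80 -> L from 70 -> L from 55
Insert 36: L from 80 -> L from 70 -> L from 55 -> R from 31
Insert 21: L from 80 -> L from 70 -> L from 55 -> L from 31

In-order: [21, 31, 36, 55, 70, 80]


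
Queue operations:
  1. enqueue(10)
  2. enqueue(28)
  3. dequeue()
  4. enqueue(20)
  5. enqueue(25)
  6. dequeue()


enqueue(10) -> [10]
enqueue(28) -> [10, 28]
dequeue()->10, [28]
enqueue(20) -> [28, 20]
enqueue(25) -> [28, 20, 25]
dequeue()->28, [20, 25]

Final queue: [20, 25]


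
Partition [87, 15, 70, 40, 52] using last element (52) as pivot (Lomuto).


Pivot: 52
  15 <= 52: swap -> [15, 87, 70, 40, 52]
  40 <= 52: swap -> [15, 40, 70, 87, 52]
Place pivot at 2: [15, 40, 52, 87, 70]

Partitioned: [15, 40, 52, 87, 70]


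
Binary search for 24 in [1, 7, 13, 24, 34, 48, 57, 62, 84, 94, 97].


Step 1: lo=0, hi=10, mid=5, val=48
Step 2: lo=0, hi=4, mid=2, val=13
Step 3: lo=3, hi=4, mid=3, val=24

Found at index 3


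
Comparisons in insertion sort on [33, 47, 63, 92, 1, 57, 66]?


Algorithm: insertion sort
Input: [33, 47, 63, 92, 1, 57, 66]
Sorted: [1, 33, 47, 57, 63, 66, 92]

12


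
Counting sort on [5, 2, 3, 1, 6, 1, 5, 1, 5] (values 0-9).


Input: [5, 2, 3, 1, 6, 1, 5, 1, 5]
Counts: [0, 3, 1, 1, 0, 3, 1, 0, 0, 0]

Sorted: [1, 1, 1, 2, 3, 5, 5, 5, 6]


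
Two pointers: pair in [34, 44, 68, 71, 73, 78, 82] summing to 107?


lo=0(34)+hi=6(82)=116
lo=0(34)+hi=5(78)=112
lo=0(34)+hi=4(73)=107

Yes: 34+73=107


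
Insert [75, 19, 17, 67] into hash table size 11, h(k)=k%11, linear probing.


Insert 75: h=9 -> slot 9
Insert 19: h=8 -> slot 8
Insert 17: h=6 -> slot 6
Insert 67: h=1 -> slot 1

Table: [None, 67, None, None, None, None, 17, None, 19, 75, None]


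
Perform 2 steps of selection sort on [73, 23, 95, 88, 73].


Initial: [73, 23, 95, 88, 73]
Step 1: min=23 at 1
  Swap: [23, 73, 95, 88, 73]
Step 2: min=73 at 1
  Swap: [23, 73, 95, 88, 73]

After 2 steps: [23, 73, 95, 88, 73]


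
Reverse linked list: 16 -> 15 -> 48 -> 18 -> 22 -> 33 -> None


Step 1: curr=16, set curr.next=prev(None) | reversed so far: 16
Step 2: curr=15, set curr.next=prev(16) | reversed so far: 15 -> 16
Step 3: curr=48, set curr.next=prev(15) | reversed so far: 48 -> 15 -> 16
Step 4: curr=18, set curr.next=prev(48) | reversed so far: 18 -> 48 -> 15 -> 16
Step 5: curr=22, set curr.next=prev(18) | reversed so far: 22 -> 18 -> 48 -> 15 -> 16
Step 6: curr=33, set curr.next=prev(22) | reversed so far: 33 -> 22 -> 18 -> 48 -> 15 -> 16

33 -> 22 -> 18 -> 48 -> 15 -> 16 -> None


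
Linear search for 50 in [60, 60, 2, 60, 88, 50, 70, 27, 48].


i=0: 60!=50
i=1: 60!=50
i=2: 2!=50
i=3: 60!=50
i=4: 88!=50
i=5: 50==50 found!

Found at 5, 6 comps


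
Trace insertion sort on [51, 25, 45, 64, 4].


Initial: [51, 25, 45, 64, 4]
Insert 25: [25, 51, 45, 64, 4]
Insert 45: [25, 45, 51, 64, 4]
Insert 64: [25, 45, 51, 64, 4]
Insert 4: [4, 25, 45, 51, 64]

Sorted: [4, 25, 45, 51, 64]


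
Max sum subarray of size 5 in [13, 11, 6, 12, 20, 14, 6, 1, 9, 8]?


[0:5]: 62
[1:6]: 63
[2:7]: 58
[3:8]: 53
[4:9]: 50
[5:10]: 38

Max: 63 at [1:6]


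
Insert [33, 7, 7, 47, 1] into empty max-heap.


Insert 33: [33]
Insert 7: [33, 7]
Insert 7: [33, 7, 7]
Insert 47: [47, 33, 7, 7]
Insert 1: [47, 33, 7, 7, 1]

Final heap: [47, 33, 7, 7, 1]


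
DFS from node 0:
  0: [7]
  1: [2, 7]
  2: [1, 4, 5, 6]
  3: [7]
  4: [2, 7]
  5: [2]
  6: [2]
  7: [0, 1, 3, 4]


Visit 0, push [7]
Visit 7, push [4, 3, 1]
Visit 1, push [2]
Visit 2, push [6, 5, 4]
Visit 4, push []
Visit 5, push []
Visit 6, push []
Visit 3, push []

DFS order: [0, 7, 1, 2, 4, 5, 6, 3]


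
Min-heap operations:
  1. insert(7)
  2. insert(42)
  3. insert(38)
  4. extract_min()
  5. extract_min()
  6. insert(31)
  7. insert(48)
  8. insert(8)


insert(7) -> [7]
insert(42) -> [7, 42]
insert(38) -> [7, 42, 38]
extract_min()->7, [38, 42]
extract_min()->38, [42]
insert(31) -> [31, 42]
insert(48) -> [31, 42, 48]
insert(8) -> [8, 31, 48, 42]

Final heap: [8, 31, 48, 42]


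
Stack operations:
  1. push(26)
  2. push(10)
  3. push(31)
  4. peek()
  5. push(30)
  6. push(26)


push(26) -> [26]
push(10) -> [26, 10]
push(31) -> [26, 10, 31]
peek()->31
push(30) -> [26, 10, 31, 30]
push(26) -> [26, 10, 31, 30, 26]

Final stack: [26, 10, 31, 30, 26]


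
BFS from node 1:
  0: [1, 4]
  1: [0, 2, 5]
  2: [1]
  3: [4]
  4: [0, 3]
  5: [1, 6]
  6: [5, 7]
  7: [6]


Visit 1, enqueue [0, 2, 5]
Visit 0, enqueue [4]
Visit 2, enqueue []
Visit 5, enqueue [6]
Visit 4, enqueue [3]
Visit 6, enqueue [7]
Visit 3, enqueue []
Visit 7, enqueue []

BFS order: [1, 0, 2, 5, 4, 6, 3, 7]


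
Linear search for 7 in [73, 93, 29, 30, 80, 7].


i=0: 73!=7
i=1: 93!=7
i=2: 29!=7
i=3: 30!=7
i=4: 80!=7
i=5: 7==7 found!

Found at 5, 6 comps


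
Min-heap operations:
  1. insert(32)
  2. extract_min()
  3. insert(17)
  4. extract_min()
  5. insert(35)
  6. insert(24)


insert(32) -> [32]
extract_min()->32, []
insert(17) -> [17]
extract_min()->17, []
insert(35) -> [35]
insert(24) -> [24, 35]

Final heap: [24, 35]


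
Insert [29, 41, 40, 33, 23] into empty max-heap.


Insert 29: [29]
Insert 41: [41, 29]
Insert 40: [41, 29, 40]
Insert 33: [41, 33, 40, 29]
Insert 23: [41, 33, 40, 29, 23]

Final heap: [41, 33, 40, 29, 23]


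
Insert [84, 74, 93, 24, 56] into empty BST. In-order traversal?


Insert 84: root
Insert 74: L from 84
Insert 93: R from 84
Insert 24: L from 84 -> L from 74
Insert 56: L from 84 -> L from 74 -> R from 24

In-order: [24, 56, 74, 84, 93]


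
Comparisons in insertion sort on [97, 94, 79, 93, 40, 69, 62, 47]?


Algorithm: insertion sort
Input: [97, 94, 79, 93, 40, 69, 62, 47]
Sorted: [40, 47, 62, 69, 79, 93, 94, 97]

28


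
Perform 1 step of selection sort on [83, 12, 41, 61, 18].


Initial: [83, 12, 41, 61, 18]
Step 1: min=12 at 1
  Swap: [12, 83, 41, 61, 18]

After 1 step: [12, 83, 41, 61, 18]


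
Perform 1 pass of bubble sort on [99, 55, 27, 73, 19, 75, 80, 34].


Initial: [99, 55, 27, 73, 19, 75, 80, 34]
Pass 1: [55, 27, 73, 19, 75, 80, 34, 99] (7 swaps)

After 1 pass: [55, 27, 73, 19, 75, 80, 34, 99]


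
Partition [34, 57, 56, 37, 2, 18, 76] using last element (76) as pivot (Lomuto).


Pivot: 76
  34 <= 76: advance i (no swap)
  57 <= 76: advance i (no swap)
  56 <= 76: advance i (no swap)
  37 <= 76: advance i (no swap)
  2 <= 76: advance i (no swap)
  18 <= 76: advance i (no swap)
Place pivot at 6: [34, 57, 56, 37, 2, 18, 76]

Partitioned: [34, 57, 56, 37, 2, 18, 76]


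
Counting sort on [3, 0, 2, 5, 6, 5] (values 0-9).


Input: [3, 0, 2, 5, 6, 5]
Counts: [1, 0, 1, 1, 0, 2, 1, 0, 0, 0]

Sorted: [0, 2, 3, 5, 5, 6]


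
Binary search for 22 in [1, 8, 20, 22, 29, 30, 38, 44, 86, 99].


Step 1: lo=0, hi=9, mid=4, val=29
Step 2: lo=0, hi=3, mid=1, val=8
Step 3: lo=2, hi=3, mid=2, val=20
Step 4: lo=3, hi=3, mid=3, val=22

Found at index 3


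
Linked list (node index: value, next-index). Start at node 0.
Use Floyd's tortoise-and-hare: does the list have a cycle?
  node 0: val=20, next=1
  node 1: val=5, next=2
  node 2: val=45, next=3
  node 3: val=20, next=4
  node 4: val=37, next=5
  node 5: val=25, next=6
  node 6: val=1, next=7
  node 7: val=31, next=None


Floyd's tortoise (slow, +1) and hare (fast, +2):
  init: slow=0, fast=0
  step 1: slow=1, fast=2
  step 2: slow=2, fast=4
  step 3: slow=3, fast=6
  step 4: fast 6->7->None, no cycle

Cycle: no


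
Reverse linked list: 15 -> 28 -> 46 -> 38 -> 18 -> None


Step 1: curr=15, set curr.next=prev(None) | reversed so far: 15
Step 2: curr=28, set curr.next=prev(15) | reversed so far: 28 -> 15
Step 3: curr=46, set curr.next=prev(28) | reversed so far: 46 -> 28 -> 15
Step 4: curr=38, set curr.next=prev(46) | reversed so far: 38 -> 46 -> 28 -> 15
Step 5: curr=18, set curr.next=prev(38) | reversed so far: 18 -> 38 -> 46 -> 28 -> 15

18 -> 38 -> 46 -> 28 -> 15 -> None


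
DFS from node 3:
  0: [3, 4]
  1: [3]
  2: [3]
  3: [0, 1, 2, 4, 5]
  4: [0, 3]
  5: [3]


Visit 3, push [5, 4, 2, 1, 0]
Visit 0, push [4]
Visit 4, push []
Visit 1, push []
Visit 2, push []
Visit 5, push []

DFS order: [3, 0, 4, 1, 2, 5]


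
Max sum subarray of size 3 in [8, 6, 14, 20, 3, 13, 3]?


[0:3]: 28
[1:4]: 40
[2:5]: 37
[3:6]: 36
[4:7]: 19

Max: 40 at [1:4]


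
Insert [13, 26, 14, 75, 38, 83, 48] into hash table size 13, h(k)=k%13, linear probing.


Insert 13: h=0 -> slot 0
Insert 26: h=0, 1 probes -> slot 1
Insert 14: h=1, 1 probes -> slot 2
Insert 75: h=10 -> slot 10
Insert 38: h=12 -> slot 12
Insert 83: h=5 -> slot 5
Insert 48: h=9 -> slot 9

Table: [13, 26, 14, None, None, 83, None, None, None, 48, 75, None, 38]


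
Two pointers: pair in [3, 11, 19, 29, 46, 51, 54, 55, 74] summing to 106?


lo=0(3)+hi=8(74)=77
lo=1(11)+hi=8(74)=85
lo=2(19)+hi=8(74)=93
lo=3(29)+hi=8(74)=103
lo=4(46)+hi=8(74)=120
lo=4(46)+hi=7(55)=101
lo=5(51)+hi=7(55)=106

Yes: 51+55=106


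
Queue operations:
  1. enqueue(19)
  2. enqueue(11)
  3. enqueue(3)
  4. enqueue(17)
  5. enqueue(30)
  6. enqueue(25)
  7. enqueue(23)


enqueue(19) -> [19]
enqueue(11) -> [19, 11]
enqueue(3) -> [19, 11, 3]
enqueue(17) -> [19, 11, 3, 17]
enqueue(30) -> [19, 11, 3, 17, 30]
enqueue(25) -> [19, 11, 3, 17, 30, 25]
enqueue(23) -> [19, 11, 3, 17, 30, 25, 23]

Final queue: [19, 11, 3, 17, 30, 25, 23]


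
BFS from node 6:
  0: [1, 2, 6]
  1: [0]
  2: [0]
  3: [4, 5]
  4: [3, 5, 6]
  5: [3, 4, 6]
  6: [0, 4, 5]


Visit 6, enqueue [0, 4, 5]
Visit 0, enqueue [1, 2]
Visit 4, enqueue [3]
Visit 5, enqueue []
Visit 1, enqueue []
Visit 2, enqueue []
Visit 3, enqueue []

BFS order: [6, 0, 4, 5, 1, 2, 3]


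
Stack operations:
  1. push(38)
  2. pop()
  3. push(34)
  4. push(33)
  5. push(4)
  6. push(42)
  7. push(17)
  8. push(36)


push(38) -> [38]
pop()->38, []
push(34) -> [34]
push(33) -> [34, 33]
push(4) -> [34, 33, 4]
push(42) -> [34, 33, 4, 42]
push(17) -> [34, 33, 4, 42, 17]
push(36) -> [34, 33, 4, 42, 17, 36]

Final stack: [34, 33, 4, 42, 17, 36]


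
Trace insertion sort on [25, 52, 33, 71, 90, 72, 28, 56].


Initial: [25, 52, 33, 71, 90, 72, 28, 56]
Insert 52: [25, 52, 33, 71, 90, 72, 28, 56]
Insert 33: [25, 33, 52, 71, 90, 72, 28, 56]
Insert 71: [25, 33, 52, 71, 90, 72, 28, 56]
Insert 90: [25, 33, 52, 71, 90, 72, 28, 56]
Insert 72: [25, 33, 52, 71, 72, 90, 28, 56]
Insert 28: [25, 28, 33, 52, 71, 72, 90, 56]
Insert 56: [25, 28, 33, 52, 56, 71, 72, 90]

Sorted: [25, 28, 33, 52, 56, 71, 72, 90]


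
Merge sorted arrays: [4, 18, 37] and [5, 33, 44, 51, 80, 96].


Take 4 from A
Take 5 from B
Take 18 from A
Take 33 from B
Take 37 from A

Merged: [4, 5, 18, 33, 37, 44, 51, 80, 96]


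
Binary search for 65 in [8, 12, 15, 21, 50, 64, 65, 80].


Step 1: lo=0, hi=7, mid=3, val=21
Step 2: lo=4, hi=7, mid=5, val=64
Step 3: lo=6, hi=7, mid=6, val=65

Found at index 6


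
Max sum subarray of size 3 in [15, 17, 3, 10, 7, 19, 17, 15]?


[0:3]: 35
[1:4]: 30
[2:5]: 20
[3:6]: 36
[4:7]: 43
[5:8]: 51

Max: 51 at [5:8]


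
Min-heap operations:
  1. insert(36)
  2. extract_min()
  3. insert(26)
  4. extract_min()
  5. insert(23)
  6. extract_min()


insert(36) -> [36]
extract_min()->36, []
insert(26) -> [26]
extract_min()->26, []
insert(23) -> [23]
extract_min()->23, []

Final heap: []


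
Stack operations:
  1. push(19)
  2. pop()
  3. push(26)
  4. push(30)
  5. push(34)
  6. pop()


push(19) -> [19]
pop()->19, []
push(26) -> [26]
push(30) -> [26, 30]
push(34) -> [26, 30, 34]
pop()->34, [26, 30]

Final stack: [26, 30]


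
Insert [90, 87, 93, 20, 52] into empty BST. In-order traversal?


Insert 90: root
Insert 87: L from 90
Insert 93: R from 90
Insert 20: L from 90 -> L from 87
Insert 52: L from 90 -> L from 87 -> R from 20

In-order: [20, 52, 87, 90, 93]


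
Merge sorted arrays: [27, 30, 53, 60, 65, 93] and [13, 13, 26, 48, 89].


Take 13 from B
Take 13 from B
Take 26 from B
Take 27 from A
Take 30 from A
Take 48 from B
Take 53 from A
Take 60 from A
Take 65 from A
Take 89 from B

Merged: [13, 13, 26, 27, 30, 48, 53, 60, 65, 89, 93]


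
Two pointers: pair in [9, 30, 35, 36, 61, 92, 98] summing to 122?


lo=0(9)+hi=6(98)=107
lo=1(30)+hi=6(98)=128
lo=1(30)+hi=5(92)=122

Yes: 30+92=122


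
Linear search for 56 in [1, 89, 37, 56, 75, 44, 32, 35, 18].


i=0: 1!=56
i=1: 89!=56
i=2: 37!=56
i=3: 56==56 found!

Found at 3, 4 comps


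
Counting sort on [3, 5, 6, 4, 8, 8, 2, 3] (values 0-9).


Input: [3, 5, 6, 4, 8, 8, 2, 3]
Counts: [0, 0, 1, 2, 1, 1, 1, 0, 2, 0]

Sorted: [2, 3, 3, 4, 5, 6, 8, 8]


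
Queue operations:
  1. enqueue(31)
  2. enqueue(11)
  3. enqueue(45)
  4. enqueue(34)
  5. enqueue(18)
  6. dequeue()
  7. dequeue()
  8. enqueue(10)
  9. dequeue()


enqueue(31) -> [31]
enqueue(11) -> [31, 11]
enqueue(45) -> [31, 11, 45]
enqueue(34) -> [31, 11, 45, 34]
enqueue(18) -> [31, 11, 45, 34, 18]
dequeue()->31, [11, 45, 34, 18]
dequeue()->11, [45, 34, 18]
enqueue(10) -> [45, 34, 18, 10]
dequeue()->45, [34, 18, 10]

Final queue: [34, 18, 10]


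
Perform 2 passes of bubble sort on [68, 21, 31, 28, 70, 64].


Initial: [68, 21, 31, 28, 70, 64]
Pass 1: [21, 31, 28, 68, 64, 70] (4 swaps)
Pass 2: [21, 28, 31, 64, 68, 70] (2 swaps)

After 2 passes: [21, 28, 31, 64, 68, 70]


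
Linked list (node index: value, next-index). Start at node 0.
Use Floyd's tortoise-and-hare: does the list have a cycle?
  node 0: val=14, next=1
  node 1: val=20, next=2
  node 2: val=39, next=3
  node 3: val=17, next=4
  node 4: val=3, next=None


Floyd's tortoise (slow, +1) and hare (fast, +2):
  init: slow=0, fast=0
  step 1: slow=1, fast=2
  step 2: slow=2, fast=4
  step 3: fast -> None, no cycle

Cycle: no


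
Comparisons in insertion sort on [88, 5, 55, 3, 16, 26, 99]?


Algorithm: insertion sort
Input: [88, 5, 55, 3, 16, 26, 99]
Sorted: [3, 5, 16, 26, 55, 88, 99]

13


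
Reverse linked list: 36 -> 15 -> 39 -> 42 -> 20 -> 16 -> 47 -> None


Step 1: curr=36, set curr.next=prev(None) | reversed so far: 36
Step 2: curr=15, set curr.next=prev(36) | reversed so far: 15 -> 36
Step 3: curr=39, set curr.next=prev(15) | reversed so far: 39 -> 15 -> 36
Step 4: curr=42, set curr.next=prev(39) | reversed so far: 42 -> 39 -> 15 -> 36
Step 5: curr=20, set curr.next=prev(42) | reversed so far: 20 -> 42 -> 39 -> 15 -> 36
Step 6: curr=16, set curr.next=prev(20) | reversed so far: 16 -> 20 -> 42 -> 39 -> 15 -> 36
Step 7: curr=47, set curr.next=prev(16) | reversed so far: 47 -> 16 -> 20 -> 42 -> 39 -> 15 -> 36

47 -> 16 -> 20 -> 42 -> 39 -> 15 -> 36 -> None


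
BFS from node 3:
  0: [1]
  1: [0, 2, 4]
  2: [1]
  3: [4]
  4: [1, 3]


Visit 3, enqueue [4]
Visit 4, enqueue [1]
Visit 1, enqueue [0, 2]
Visit 0, enqueue []
Visit 2, enqueue []

BFS order: [3, 4, 1, 0, 2]


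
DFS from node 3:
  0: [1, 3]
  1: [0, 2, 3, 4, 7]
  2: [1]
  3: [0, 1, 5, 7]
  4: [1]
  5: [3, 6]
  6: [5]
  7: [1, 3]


Visit 3, push [7, 5, 1, 0]
Visit 0, push [1]
Visit 1, push [7, 4, 2]
Visit 2, push []
Visit 4, push []
Visit 7, push []
Visit 5, push [6]
Visit 6, push []

DFS order: [3, 0, 1, 2, 4, 7, 5, 6]


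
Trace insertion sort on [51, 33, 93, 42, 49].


Initial: [51, 33, 93, 42, 49]
Insert 33: [33, 51, 93, 42, 49]
Insert 93: [33, 51, 93, 42, 49]
Insert 42: [33, 42, 51, 93, 49]
Insert 49: [33, 42, 49, 51, 93]

Sorted: [33, 42, 49, 51, 93]


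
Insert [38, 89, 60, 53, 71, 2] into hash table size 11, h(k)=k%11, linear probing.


Insert 38: h=5 -> slot 5
Insert 89: h=1 -> slot 1
Insert 60: h=5, 1 probes -> slot 6
Insert 53: h=9 -> slot 9
Insert 71: h=5, 2 probes -> slot 7
Insert 2: h=2 -> slot 2

Table: [None, 89, 2, None, None, 38, 60, 71, None, 53, None]


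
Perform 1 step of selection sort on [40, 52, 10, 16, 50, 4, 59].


Initial: [40, 52, 10, 16, 50, 4, 59]
Step 1: min=4 at 5
  Swap: [4, 52, 10, 16, 50, 40, 59]

After 1 step: [4, 52, 10, 16, 50, 40, 59]


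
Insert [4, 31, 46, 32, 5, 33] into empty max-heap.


Insert 4: [4]
Insert 31: [31, 4]
Insert 46: [46, 4, 31]
Insert 32: [46, 32, 31, 4]
Insert 5: [46, 32, 31, 4, 5]
Insert 33: [46, 32, 33, 4, 5, 31]

Final heap: [46, 32, 33, 4, 5, 31]


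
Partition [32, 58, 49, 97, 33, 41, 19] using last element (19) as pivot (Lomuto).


Pivot: 19
Place pivot at 0: [19, 58, 49, 97, 33, 41, 32]

Partitioned: [19, 58, 49, 97, 33, 41, 32]


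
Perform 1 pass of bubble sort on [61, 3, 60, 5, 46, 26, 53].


Initial: [61, 3, 60, 5, 46, 26, 53]
Pass 1: [3, 60, 5, 46, 26, 53, 61] (6 swaps)

After 1 pass: [3, 60, 5, 46, 26, 53, 61]


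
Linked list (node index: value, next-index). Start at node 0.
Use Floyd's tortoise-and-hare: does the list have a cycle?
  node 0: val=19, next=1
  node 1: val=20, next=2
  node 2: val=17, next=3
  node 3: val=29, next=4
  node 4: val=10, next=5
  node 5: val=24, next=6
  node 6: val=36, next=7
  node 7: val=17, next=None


Floyd's tortoise (slow, +1) and hare (fast, +2):
  init: slow=0, fast=0
  step 1: slow=1, fast=2
  step 2: slow=2, fast=4
  step 3: slow=3, fast=6
  step 4: fast 6->7->None, no cycle

Cycle: no


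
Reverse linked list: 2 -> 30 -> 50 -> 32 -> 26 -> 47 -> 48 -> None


Step 1: curr=2, set curr.next=prev(None) | reversed so far: 2
Step 2: curr=30, set curr.next=prev(2) | reversed so far: 30 -> 2
Step 3: curr=50, set curr.next=prev(30) | reversed so far: 50 -> 30 -> 2
Step 4: curr=32, set curr.next=prev(50) | reversed so far: 32 -> 50 -> 30 -> 2
Step 5: curr=26, set curr.next=prev(32) | reversed so far: 26 -> 32 -> 50 -> 30 -> 2
Step 6: curr=47, set curr.next=prev(26) | reversed so far: 47 -> 26 -> 32 -> 50 -> 30 -> 2
Step 7: curr=48, set curr.next=prev(47) | reversed so far: 48 -> 47 -> 26 -> 32 -> 50 -> 30 -> 2

48 -> 47 -> 26 -> 32 -> 50 -> 30 -> 2 -> None


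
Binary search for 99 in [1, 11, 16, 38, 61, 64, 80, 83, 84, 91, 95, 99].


Step 1: lo=0, hi=11, mid=5, val=64
Step 2: lo=6, hi=11, mid=8, val=84
Step 3: lo=9, hi=11, mid=10, val=95
Step 4: lo=11, hi=11, mid=11, val=99

Found at index 11


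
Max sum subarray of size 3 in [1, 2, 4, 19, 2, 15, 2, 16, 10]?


[0:3]: 7
[1:4]: 25
[2:5]: 25
[3:6]: 36
[4:7]: 19
[5:8]: 33
[6:9]: 28

Max: 36 at [3:6]


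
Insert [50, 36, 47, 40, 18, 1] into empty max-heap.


Insert 50: [50]
Insert 36: [50, 36]
Insert 47: [50, 36, 47]
Insert 40: [50, 40, 47, 36]
Insert 18: [50, 40, 47, 36, 18]
Insert 1: [50, 40, 47, 36, 18, 1]

Final heap: [50, 40, 47, 36, 18, 1]


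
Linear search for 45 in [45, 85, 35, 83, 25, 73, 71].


i=0: 45==45 found!

Found at 0, 1 comps


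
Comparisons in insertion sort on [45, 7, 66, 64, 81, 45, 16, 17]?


Algorithm: insertion sort
Input: [45, 7, 66, 64, 81, 45, 16, 17]
Sorted: [7, 16, 17, 45, 45, 64, 66, 81]

21


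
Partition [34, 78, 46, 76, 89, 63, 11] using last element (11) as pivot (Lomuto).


Pivot: 11
Place pivot at 0: [11, 78, 46, 76, 89, 63, 34]

Partitioned: [11, 78, 46, 76, 89, 63, 34]


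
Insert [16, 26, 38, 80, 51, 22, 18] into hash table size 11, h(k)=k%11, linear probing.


Insert 16: h=5 -> slot 5
Insert 26: h=4 -> slot 4
Insert 38: h=5, 1 probes -> slot 6
Insert 80: h=3 -> slot 3
Insert 51: h=7 -> slot 7
Insert 22: h=0 -> slot 0
Insert 18: h=7, 1 probes -> slot 8

Table: [22, None, None, 80, 26, 16, 38, 51, 18, None, None]


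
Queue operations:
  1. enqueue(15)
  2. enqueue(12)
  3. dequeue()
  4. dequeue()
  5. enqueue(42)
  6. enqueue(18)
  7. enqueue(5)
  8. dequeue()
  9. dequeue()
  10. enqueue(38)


enqueue(15) -> [15]
enqueue(12) -> [15, 12]
dequeue()->15, [12]
dequeue()->12, []
enqueue(42) -> [42]
enqueue(18) -> [42, 18]
enqueue(5) -> [42, 18, 5]
dequeue()->42, [18, 5]
dequeue()->18, [5]
enqueue(38) -> [5, 38]

Final queue: [5, 38]


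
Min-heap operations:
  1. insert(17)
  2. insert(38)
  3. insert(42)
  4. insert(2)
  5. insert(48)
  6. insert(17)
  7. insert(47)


insert(17) -> [17]
insert(38) -> [17, 38]
insert(42) -> [17, 38, 42]
insert(2) -> [2, 17, 42, 38]
insert(48) -> [2, 17, 42, 38, 48]
insert(17) -> [2, 17, 17, 38, 48, 42]
insert(47) -> [2, 17, 17, 38, 48, 42, 47]

Final heap: [2, 17, 17, 38, 48, 42, 47]


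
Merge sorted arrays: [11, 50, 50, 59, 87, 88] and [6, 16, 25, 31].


Take 6 from B
Take 11 from A
Take 16 from B
Take 25 from B
Take 31 from B

Merged: [6, 11, 16, 25, 31, 50, 50, 59, 87, 88]


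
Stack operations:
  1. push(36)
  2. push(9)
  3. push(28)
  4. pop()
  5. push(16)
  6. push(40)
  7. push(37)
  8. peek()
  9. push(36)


push(36) -> [36]
push(9) -> [36, 9]
push(28) -> [36, 9, 28]
pop()->28, [36, 9]
push(16) -> [36, 9, 16]
push(40) -> [36, 9, 16, 40]
push(37) -> [36, 9, 16, 40, 37]
peek()->37
push(36) -> [36, 9, 16, 40, 37, 36]

Final stack: [36, 9, 16, 40, 37, 36]


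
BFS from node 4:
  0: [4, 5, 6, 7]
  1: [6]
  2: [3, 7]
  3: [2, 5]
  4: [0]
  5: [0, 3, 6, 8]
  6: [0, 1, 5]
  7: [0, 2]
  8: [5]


Visit 4, enqueue [0]
Visit 0, enqueue [5, 6, 7]
Visit 5, enqueue [3, 8]
Visit 6, enqueue [1]
Visit 7, enqueue [2]
Visit 3, enqueue []
Visit 8, enqueue []
Visit 1, enqueue []
Visit 2, enqueue []

BFS order: [4, 0, 5, 6, 7, 3, 8, 1, 2]


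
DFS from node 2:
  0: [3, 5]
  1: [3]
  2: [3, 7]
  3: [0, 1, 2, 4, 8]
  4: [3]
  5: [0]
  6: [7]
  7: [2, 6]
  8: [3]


Visit 2, push [7, 3]
Visit 3, push [8, 4, 1, 0]
Visit 0, push [5]
Visit 5, push []
Visit 1, push []
Visit 4, push []
Visit 8, push []
Visit 7, push [6]
Visit 6, push []

DFS order: [2, 3, 0, 5, 1, 4, 8, 7, 6]


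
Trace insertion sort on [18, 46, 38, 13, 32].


Initial: [18, 46, 38, 13, 32]
Insert 46: [18, 46, 38, 13, 32]
Insert 38: [18, 38, 46, 13, 32]
Insert 13: [13, 18, 38, 46, 32]
Insert 32: [13, 18, 32, 38, 46]

Sorted: [13, 18, 32, 38, 46]


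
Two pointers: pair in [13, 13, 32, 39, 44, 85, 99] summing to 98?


lo=0(13)+hi=6(99)=112
lo=0(13)+hi=5(85)=98

Yes: 13+85=98


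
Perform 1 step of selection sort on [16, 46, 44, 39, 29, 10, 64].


Initial: [16, 46, 44, 39, 29, 10, 64]
Step 1: min=10 at 5
  Swap: [10, 46, 44, 39, 29, 16, 64]

After 1 step: [10, 46, 44, 39, 29, 16, 64]


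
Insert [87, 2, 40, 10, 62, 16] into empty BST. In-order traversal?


Insert 87: root
Insert 2: L from 87
Insert 40: L from 87 -> R from 2
Insert 10: L from 87 -> R from 2 -> L from 40
Insert 62: L from 87 -> R from 2 -> R from 40
Insert 16: L from 87 -> R from 2 -> L from 40 -> R from 10

In-order: [2, 10, 16, 40, 62, 87]


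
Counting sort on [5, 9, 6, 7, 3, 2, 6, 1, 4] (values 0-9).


Input: [5, 9, 6, 7, 3, 2, 6, 1, 4]
Counts: [0, 1, 1, 1, 1, 1, 2, 1, 0, 1]

Sorted: [1, 2, 3, 4, 5, 6, 6, 7, 9]


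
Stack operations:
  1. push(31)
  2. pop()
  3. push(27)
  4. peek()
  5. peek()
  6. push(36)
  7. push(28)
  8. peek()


push(31) -> [31]
pop()->31, []
push(27) -> [27]
peek()->27
peek()->27
push(36) -> [27, 36]
push(28) -> [27, 36, 28]
peek()->28

Final stack: [27, 36, 28]


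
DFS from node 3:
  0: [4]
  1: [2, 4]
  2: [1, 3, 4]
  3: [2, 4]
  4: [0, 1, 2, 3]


Visit 3, push [4, 2]
Visit 2, push [4, 1]
Visit 1, push [4]
Visit 4, push [0]
Visit 0, push []

DFS order: [3, 2, 1, 4, 0]


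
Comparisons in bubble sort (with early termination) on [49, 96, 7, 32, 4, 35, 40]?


Algorithm: bubble sort (with early termination)
Input: [49, 96, 7, 32, 4, 35, 40]
Sorted: [4, 7, 32, 35, 40, 49, 96]

20


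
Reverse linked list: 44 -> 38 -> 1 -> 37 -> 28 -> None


Step 1: curr=44, set curr.next=prev(None) | reversed so far: 44
Step 2: curr=38, set curr.next=prev(44) | reversed so far: 38 -> 44
Step 3: curr=1, set curr.next=prev(38) | reversed so far: 1 -> 38 -> 44
Step 4: curr=37, set curr.next=prev(1) | reversed so far: 37 -> 1 -> 38 -> 44
Step 5: curr=28, set curr.next=prev(37) | reversed so far: 28 -> 37 -> 1 -> 38 -> 44

28 -> 37 -> 1 -> 38 -> 44 -> None


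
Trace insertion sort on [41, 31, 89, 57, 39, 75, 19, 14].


Initial: [41, 31, 89, 57, 39, 75, 19, 14]
Insert 31: [31, 41, 89, 57, 39, 75, 19, 14]
Insert 89: [31, 41, 89, 57, 39, 75, 19, 14]
Insert 57: [31, 41, 57, 89, 39, 75, 19, 14]
Insert 39: [31, 39, 41, 57, 89, 75, 19, 14]
Insert 75: [31, 39, 41, 57, 75, 89, 19, 14]
Insert 19: [19, 31, 39, 41, 57, 75, 89, 14]
Insert 14: [14, 19, 31, 39, 41, 57, 75, 89]

Sorted: [14, 19, 31, 39, 41, 57, 75, 89]


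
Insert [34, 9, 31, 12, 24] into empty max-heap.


Insert 34: [34]
Insert 9: [34, 9]
Insert 31: [34, 9, 31]
Insert 12: [34, 12, 31, 9]
Insert 24: [34, 24, 31, 9, 12]

Final heap: [34, 24, 31, 9, 12]


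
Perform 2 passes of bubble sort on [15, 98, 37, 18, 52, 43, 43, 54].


Initial: [15, 98, 37, 18, 52, 43, 43, 54]
Pass 1: [15, 37, 18, 52, 43, 43, 54, 98] (6 swaps)
Pass 2: [15, 18, 37, 43, 43, 52, 54, 98] (3 swaps)

After 2 passes: [15, 18, 37, 43, 43, 52, 54, 98]


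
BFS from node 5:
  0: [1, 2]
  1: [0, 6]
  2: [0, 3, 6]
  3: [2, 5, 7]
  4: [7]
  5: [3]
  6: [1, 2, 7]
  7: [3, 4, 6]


Visit 5, enqueue [3]
Visit 3, enqueue [2, 7]
Visit 2, enqueue [0, 6]
Visit 7, enqueue [4]
Visit 0, enqueue [1]
Visit 6, enqueue []
Visit 4, enqueue []
Visit 1, enqueue []

BFS order: [5, 3, 2, 7, 0, 6, 4, 1]


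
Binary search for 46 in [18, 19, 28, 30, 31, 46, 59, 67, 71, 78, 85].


Step 1: lo=0, hi=10, mid=5, val=46

Found at index 5


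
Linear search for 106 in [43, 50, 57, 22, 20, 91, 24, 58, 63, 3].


i=0: 43!=106
i=1: 50!=106
i=2: 57!=106
i=3: 22!=106
i=4: 20!=106
i=5: 91!=106
i=6: 24!=106
i=7: 58!=106
i=8: 63!=106
i=9: 3!=106

Not found, 10 comps


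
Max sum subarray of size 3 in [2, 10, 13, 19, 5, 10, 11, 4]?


[0:3]: 25
[1:4]: 42
[2:5]: 37
[3:6]: 34
[4:7]: 26
[5:8]: 25

Max: 42 at [1:4]


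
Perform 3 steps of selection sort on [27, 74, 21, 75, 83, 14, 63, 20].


Initial: [27, 74, 21, 75, 83, 14, 63, 20]
Step 1: min=14 at 5
  Swap: [14, 74, 21, 75, 83, 27, 63, 20]
Step 2: min=20 at 7
  Swap: [14, 20, 21, 75, 83, 27, 63, 74]
Step 3: min=21 at 2
  Swap: [14, 20, 21, 75, 83, 27, 63, 74]

After 3 steps: [14, 20, 21, 75, 83, 27, 63, 74]


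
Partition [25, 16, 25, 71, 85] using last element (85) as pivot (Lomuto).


Pivot: 85
  25 <= 85: advance i (no swap)
  16 <= 85: advance i (no swap)
  25 <= 85: advance i (no swap)
  71 <= 85: advance i (no swap)
Place pivot at 4: [25, 16, 25, 71, 85]

Partitioned: [25, 16, 25, 71, 85]


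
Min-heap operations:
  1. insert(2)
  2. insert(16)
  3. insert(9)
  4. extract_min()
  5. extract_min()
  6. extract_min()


insert(2) -> [2]
insert(16) -> [2, 16]
insert(9) -> [2, 16, 9]
extract_min()->2, [9, 16]
extract_min()->9, [16]
extract_min()->16, []

Final heap: []


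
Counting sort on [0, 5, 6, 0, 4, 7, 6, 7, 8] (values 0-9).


Input: [0, 5, 6, 0, 4, 7, 6, 7, 8]
Counts: [2, 0, 0, 0, 1, 1, 2, 2, 1, 0]

Sorted: [0, 0, 4, 5, 6, 6, 7, 7, 8]


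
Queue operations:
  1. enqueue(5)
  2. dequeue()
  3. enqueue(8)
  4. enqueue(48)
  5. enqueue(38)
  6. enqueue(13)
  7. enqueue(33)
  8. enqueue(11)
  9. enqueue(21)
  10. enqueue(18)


enqueue(5) -> [5]
dequeue()->5, []
enqueue(8) -> [8]
enqueue(48) -> [8, 48]
enqueue(38) -> [8, 48, 38]
enqueue(13) -> [8, 48, 38, 13]
enqueue(33) -> [8, 48, 38, 13, 33]
enqueue(11) -> [8, 48, 38, 13, 33, 11]
enqueue(21) -> [8, 48, 38, 13, 33, 11, 21]
enqueue(18) -> [8, 48, 38, 13, 33, 11, 21, 18]

Final queue: [8, 48, 38, 13, 33, 11, 21, 18]


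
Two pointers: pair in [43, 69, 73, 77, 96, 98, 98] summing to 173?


lo=0(43)+hi=6(98)=141
lo=1(69)+hi=6(98)=167
lo=2(73)+hi=6(98)=171
lo=3(77)+hi=6(98)=175
lo=3(77)+hi=5(98)=175
lo=3(77)+hi=4(96)=173

Yes: 77+96=173


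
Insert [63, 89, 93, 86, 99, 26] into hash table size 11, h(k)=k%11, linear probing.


Insert 63: h=8 -> slot 8
Insert 89: h=1 -> slot 1
Insert 93: h=5 -> slot 5
Insert 86: h=9 -> slot 9
Insert 99: h=0 -> slot 0
Insert 26: h=4 -> slot 4

Table: [99, 89, None, None, 26, 93, None, None, 63, 86, None]


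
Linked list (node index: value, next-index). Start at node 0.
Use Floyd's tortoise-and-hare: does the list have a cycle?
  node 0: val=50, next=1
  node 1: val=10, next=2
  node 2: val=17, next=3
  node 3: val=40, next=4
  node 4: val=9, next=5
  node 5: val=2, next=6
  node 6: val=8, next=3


Floyd's tortoise (slow, +1) and hare (fast, +2):
  init: slow=0, fast=0
  step 1: slow=1, fast=2
  step 2: slow=2, fast=4
  step 3: slow=3, fast=6
  step 4: slow=4, fast=4
  slow == fast at node 4: cycle detected

Cycle: yes


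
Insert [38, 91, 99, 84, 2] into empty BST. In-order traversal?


Insert 38: root
Insert 91: R from 38
Insert 99: R from 38 -> R from 91
Insert 84: R from 38 -> L from 91
Insert 2: L from 38

In-order: [2, 38, 84, 91, 99]


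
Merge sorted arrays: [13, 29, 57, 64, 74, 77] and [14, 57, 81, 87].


Take 13 from A
Take 14 from B
Take 29 from A
Take 57 from A
Take 57 from B
Take 64 from A
Take 74 from A
Take 77 from A

Merged: [13, 14, 29, 57, 57, 64, 74, 77, 81, 87]


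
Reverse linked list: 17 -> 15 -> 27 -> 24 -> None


Step 1: curr=17, set curr.next=prev(None) | reversed so far: 17
Step 2: curr=15, set curr.next=prev(17) | reversed so far: 15 -> 17
Step 3: curr=27, set curr.next=prev(15) | reversed so far: 27 -> 15 -> 17
Step 4: curr=24, set curr.next=prev(27) | reversed so far: 24 -> 27 -> 15 -> 17

24 -> 27 -> 15 -> 17 -> None


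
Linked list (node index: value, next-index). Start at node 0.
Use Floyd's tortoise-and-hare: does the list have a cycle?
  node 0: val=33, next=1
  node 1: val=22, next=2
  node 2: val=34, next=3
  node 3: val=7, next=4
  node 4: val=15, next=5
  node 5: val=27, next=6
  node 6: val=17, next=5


Floyd's tortoise (slow, +1) and hare (fast, +2):
  init: slow=0, fast=0
  step 1: slow=1, fast=2
  step 2: slow=2, fast=4
  step 3: slow=3, fast=6
  step 4: slow=4, fast=6
  step 5: slow=5, fast=6
  step 6: slow=6, fast=6
  slow == fast at node 6: cycle detected

Cycle: yes


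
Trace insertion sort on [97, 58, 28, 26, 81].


Initial: [97, 58, 28, 26, 81]
Insert 58: [58, 97, 28, 26, 81]
Insert 28: [28, 58, 97, 26, 81]
Insert 26: [26, 28, 58, 97, 81]
Insert 81: [26, 28, 58, 81, 97]

Sorted: [26, 28, 58, 81, 97]


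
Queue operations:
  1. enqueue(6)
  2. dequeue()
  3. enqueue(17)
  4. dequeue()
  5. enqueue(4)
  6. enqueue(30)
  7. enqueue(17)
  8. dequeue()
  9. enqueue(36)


enqueue(6) -> [6]
dequeue()->6, []
enqueue(17) -> [17]
dequeue()->17, []
enqueue(4) -> [4]
enqueue(30) -> [4, 30]
enqueue(17) -> [4, 30, 17]
dequeue()->4, [30, 17]
enqueue(36) -> [30, 17, 36]

Final queue: [30, 17, 36]


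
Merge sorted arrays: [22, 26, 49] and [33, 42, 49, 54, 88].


Take 22 from A
Take 26 from A
Take 33 from B
Take 42 from B
Take 49 from A

Merged: [22, 26, 33, 42, 49, 49, 54, 88]


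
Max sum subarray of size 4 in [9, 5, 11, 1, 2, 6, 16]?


[0:4]: 26
[1:5]: 19
[2:6]: 20
[3:7]: 25

Max: 26 at [0:4]


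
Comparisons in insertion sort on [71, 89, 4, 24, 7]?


Algorithm: insertion sort
Input: [71, 89, 4, 24, 7]
Sorted: [4, 7, 24, 71, 89]

10


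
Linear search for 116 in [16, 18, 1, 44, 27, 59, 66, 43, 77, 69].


i=0: 16!=116
i=1: 18!=116
i=2: 1!=116
i=3: 44!=116
i=4: 27!=116
i=5: 59!=116
i=6: 66!=116
i=7: 43!=116
i=8: 77!=116
i=9: 69!=116

Not found, 10 comps


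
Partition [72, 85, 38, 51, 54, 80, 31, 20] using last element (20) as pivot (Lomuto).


Pivot: 20
Place pivot at 0: [20, 85, 38, 51, 54, 80, 31, 72]

Partitioned: [20, 85, 38, 51, 54, 80, 31, 72]


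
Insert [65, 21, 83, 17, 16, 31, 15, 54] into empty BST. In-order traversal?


Insert 65: root
Insert 21: L from 65
Insert 83: R from 65
Insert 17: L from 65 -> L from 21
Insert 16: L from 65 -> L from 21 -> L from 17
Insert 31: L from 65 -> R from 21
Insert 15: L from 65 -> L from 21 -> L from 17 -> L from 16
Insert 54: L from 65 -> R from 21 -> R from 31

In-order: [15, 16, 17, 21, 31, 54, 65, 83]


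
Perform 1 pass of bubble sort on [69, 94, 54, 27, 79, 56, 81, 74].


Initial: [69, 94, 54, 27, 79, 56, 81, 74]
Pass 1: [69, 54, 27, 79, 56, 81, 74, 94] (6 swaps)

After 1 pass: [69, 54, 27, 79, 56, 81, 74, 94]


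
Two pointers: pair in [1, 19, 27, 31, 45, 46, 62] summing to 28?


lo=0(1)+hi=6(62)=63
lo=0(1)+hi=5(46)=47
lo=0(1)+hi=4(45)=46
lo=0(1)+hi=3(31)=32
lo=0(1)+hi=2(27)=28

Yes: 1+27=28


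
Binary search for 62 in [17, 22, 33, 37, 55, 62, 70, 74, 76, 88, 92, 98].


Step 1: lo=0, hi=11, mid=5, val=62

Found at index 5


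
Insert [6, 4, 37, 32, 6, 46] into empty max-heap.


Insert 6: [6]
Insert 4: [6, 4]
Insert 37: [37, 4, 6]
Insert 32: [37, 32, 6, 4]
Insert 6: [37, 32, 6, 4, 6]
Insert 46: [46, 32, 37, 4, 6, 6]

Final heap: [46, 32, 37, 4, 6, 6]


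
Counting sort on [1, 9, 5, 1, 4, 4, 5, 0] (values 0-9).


Input: [1, 9, 5, 1, 4, 4, 5, 0]
Counts: [1, 2, 0, 0, 2, 2, 0, 0, 0, 1]

Sorted: [0, 1, 1, 4, 4, 5, 5, 9]


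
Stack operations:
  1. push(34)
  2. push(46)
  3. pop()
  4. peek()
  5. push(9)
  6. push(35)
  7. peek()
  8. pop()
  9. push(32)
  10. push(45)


push(34) -> [34]
push(46) -> [34, 46]
pop()->46, [34]
peek()->34
push(9) -> [34, 9]
push(35) -> [34, 9, 35]
peek()->35
pop()->35, [34, 9]
push(32) -> [34, 9, 32]
push(45) -> [34, 9, 32, 45]

Final stack: [34, 9, 32, 45]


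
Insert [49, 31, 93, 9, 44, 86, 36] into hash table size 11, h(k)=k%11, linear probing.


Insert 49: h=5 -> slot 5
Insert 31: h=9 -> slot 9
Insert 93: h=5, 1 probes -> slot 6
Insert 9: h=9, 1 probes -> slot 10
Insert 44: h=0 -> slot 0
Insert 86: h=9, 3 probes -> slot 1
Insert 36: h=3 -> slot 3

Table: [44, 86, None, 36, None, 49, 93, None, None, 31, 9]


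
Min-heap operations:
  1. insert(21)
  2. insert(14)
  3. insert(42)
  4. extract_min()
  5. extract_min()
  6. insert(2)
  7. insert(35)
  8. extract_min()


insert(21) -> [21]
insert(14) -> [14, 21]
insert(42) -> [14, 21, 42]
extract_min()->14, [21, 42]
extract_min()->21, [42]
insert(2) -> [2, 42]
insert(35) -> [2, 42, 35]
extract_min()->2, [35, 42]

Final heap: [35, 42]


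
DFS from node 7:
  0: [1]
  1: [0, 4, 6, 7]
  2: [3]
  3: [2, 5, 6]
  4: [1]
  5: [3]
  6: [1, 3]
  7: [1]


Visit 7, push [1]
Visit 1, push [6, 4, 0]
Visit 0, push []
Visit 4, push []
Visit 6, push [3]
Visit 3, push [5, 2]
Visit 2, push []
Visit 5, push []

DFS order: [7, 1, 0, 4, 6, 3, 2, 5]


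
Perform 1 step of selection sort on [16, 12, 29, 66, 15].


Initial: [16, 12, 29, 66, 15]
Step 1: min=12 at 1
  Swap: [12, 16, 29, 66, 15]

After 1 step: [12, 16, 29, 66, 15]


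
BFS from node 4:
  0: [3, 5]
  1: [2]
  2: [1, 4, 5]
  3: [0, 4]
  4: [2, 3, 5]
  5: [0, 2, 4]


Visit 4, enqueue [2, 3, 5]
Visit 2, enqueue [1]
Visit 3, enqueue [0]
Visit 5, enqueue []
Visit 1, enqueue []
Visit 0, enqueue []

BFS order: [4, 2, 3, 5, 1, 0]


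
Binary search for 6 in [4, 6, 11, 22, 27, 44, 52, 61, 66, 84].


Step 1: lo=0, hi=9, mid=4, val=27
Step 2: lo=0, hi=3, mid=1, val=6

Found at index 1


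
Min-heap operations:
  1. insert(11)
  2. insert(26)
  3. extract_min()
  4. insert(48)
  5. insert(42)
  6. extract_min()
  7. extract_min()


insert(11) -> [11]
insert(26) -> [11, 26]
extract_min()->11, [26]
insert(48) -> [26, 48]
insert(42) -> [26, 48, 42]
extract_min()->26, [42, 48]
extract_min()->42, [48]

Final heap: [48]


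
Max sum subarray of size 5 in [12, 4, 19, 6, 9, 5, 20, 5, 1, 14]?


[0:5]: 50
[1:6]: 43
[2:7]: 59
[3:8]: 45
[4:9]: 40
[5:10]: 45

Max: 59 at [2:7]


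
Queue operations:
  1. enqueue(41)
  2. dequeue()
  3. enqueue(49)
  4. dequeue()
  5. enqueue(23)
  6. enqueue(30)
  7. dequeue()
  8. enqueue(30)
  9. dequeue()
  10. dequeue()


enqueue(41) -> [41]
dequeue()->41, []
enqueue(49) -> [49]
dequeue()->49, []
enqueue(23) -> [23]
enqueue(30) -> [23, 30]
dequeue()->23, [30]
enqueue(30) -> [30, 30]
dequeue()->30, [30]
dequeue()->30, []

Final queue: []


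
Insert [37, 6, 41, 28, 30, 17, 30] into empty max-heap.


Insert 37: [37]
Insert 6: [37, 6]
Insert 41: [41, 6, 37]
Insert 28: [41, 28, 37, 6]
Insert 30: [41, 30, 37, 6, 28]
Insert 17: [41, 30, 37, 6, 28, 17]
Insert 30: [41, 30, 37, 6, 28, 17, 30]

Final heap: [41, 30, 37, 6, 28, 17, 30]


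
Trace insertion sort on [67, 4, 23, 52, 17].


Initial: [67, 4, 23, 52, 17]
Insert 4: [4, 67, 23, 52, 17]
Insert 23: [4, 23, 67, 52, 17]
Insert 52: [4, 23, 52, 67, 17]
Insert 17: [4, 17, 23, 52, 67]

Sorted: [4, 17, 23, 52, 67]


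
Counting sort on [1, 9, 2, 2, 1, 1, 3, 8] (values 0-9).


Input: [1, 9, 2, 2, 1, 1, 3, 8]
Counts: [0, 3, 2, 1, 0, 0, 0, 0, 1, 1]

Sorted: [1, 1, 1, 2, 2, 3, 8, 9]


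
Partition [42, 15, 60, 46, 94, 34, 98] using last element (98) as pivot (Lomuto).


Pivot: 98
  42 <= 98: advance i (no swap)
  15 <= 98: advance i (no swap)
  60 <= 98: advance i (no swap)
  46 <= 98: advance i (no swap)
  94 <= 98: advance i (no swap)
  34 <= 98: advance i (no swap)
Place pivot at 6: [42, 15, 60, 46, 94, 34, 98]

Partitioned: [42, 15, 60, 46, 94, 34, 98]


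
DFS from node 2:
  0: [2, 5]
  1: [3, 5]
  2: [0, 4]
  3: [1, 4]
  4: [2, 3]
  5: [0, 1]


Visit 2, push [4, 0]
Visit 0, push [5]
Visit 5, push [1]
Visit 1, push [3]
Visit 3, push [4]
Visit 4, push []

DFS order: [2, 0, 5, 1, 3, 4]


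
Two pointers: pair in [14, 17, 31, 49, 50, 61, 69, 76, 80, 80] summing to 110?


lo=0(14)+hi=9(80)=94
lo=1(17)+hi=9(80)=97
lo=2(31)+hi=9(80)=111
lo=2(31)+hi=8(80)=111
lo=2(31)+hi=7(76)=107
lo=3(49)+hi=7(76)=125
lo=3(49)+hi=6(69)=118
lo=3(49)+hi=5(61)=110

Yes: 49+61=110


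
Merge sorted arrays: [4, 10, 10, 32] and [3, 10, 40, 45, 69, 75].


Take 3 from B
Take 4 from A
Take 10 from A
Take 10 from A
Take 10 from B
Take 32 from A

Merged: [3, 4, 10, 10, 10, 32, 40, 45, 69, 75]


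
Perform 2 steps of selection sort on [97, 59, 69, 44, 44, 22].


Initial: [97, 59, 69, 44, 44, 22]
Step 1: min=22 at 5
  Swap: [22, 59, 69, 44, 44, 97]
Step 2: min=44 at 3
  Swap: [22, 44, 69, 59, 44, 97]

After 2 steps: [22, 44, 69, 59, 44, 97]


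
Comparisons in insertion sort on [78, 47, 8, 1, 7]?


Algorithm: insertion sort
Input: [78, 47, 8, 1, 7]
Sorted: [1, 7, 8, 47, 78]

10


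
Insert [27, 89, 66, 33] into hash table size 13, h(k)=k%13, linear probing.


Insert 27: h=1 -> slot 1
Insert 89: h=11 -> slot 11
Insert 66: h=1, 1 probes -> slot 2
Insert 33: h=7 -> slot 7

Table: [None, 27, 66, None, None, None, None, 33, None, None, None, 89, None]


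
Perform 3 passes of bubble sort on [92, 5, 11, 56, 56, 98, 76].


Initial: [92, 5, 11, 56, 56, 98, 76]
Pass 1: [5, 11, 56, 56, 92, 76, 98] (5 swaps)
Pass 2: [5, 11, 56, 56, 76, 92, 98] (1 swaps)
Pass 3: [5, 11, 56, 56, 76, 92, 98] (0 swaps)

After 3 passes: [5, 11, 56, 56, 76, 92, 98]


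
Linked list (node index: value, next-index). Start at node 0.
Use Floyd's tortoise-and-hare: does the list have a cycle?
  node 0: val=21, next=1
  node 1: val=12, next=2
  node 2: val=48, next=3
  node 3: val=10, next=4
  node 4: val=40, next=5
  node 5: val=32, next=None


Floyd's tortoise (slow, +1) and hare (fast, +2):
  init: slow=0, fast=0
  step 1: slow=1, fast=2
  step 2: slow=2, fast=4
  step 3: fast 4->5->None, no cycle

Cycle: no


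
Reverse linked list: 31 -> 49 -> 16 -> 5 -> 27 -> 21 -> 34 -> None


Step 1: curr=31, set curr.next=prev(None) | reversed so far: 31
Step 2: curr=49, set curr.next=prev(31) | reversed so far: 49 -> 31
Step 3: curr=16, set curr.next=prev(49) | reversed so far: 16 -> 49 -> 31
Step 4: curr=5, set curr.next=prev(16) | reversed so far: 5 -> 16 -> 49 -> 31
Step 5: curr=27, set curr.next=prev(5) | reversed so far: 27 -> 5 -> 16 -> 49 -> 31
Step 6: curr=21, set curr.next=prev(27) | reversed so far: 21 -> 27 -> 5 -> 16 -> 49 -> 31
Step 7: curr=34, set curr.next=prev(21) | reversed so far: 34 -> 21 -> 27 -> 5 -> 16 -> 49 -> 31

34 -> 21 -> 27 -> 5 -> 16 -> 49 -> 31 -> None
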